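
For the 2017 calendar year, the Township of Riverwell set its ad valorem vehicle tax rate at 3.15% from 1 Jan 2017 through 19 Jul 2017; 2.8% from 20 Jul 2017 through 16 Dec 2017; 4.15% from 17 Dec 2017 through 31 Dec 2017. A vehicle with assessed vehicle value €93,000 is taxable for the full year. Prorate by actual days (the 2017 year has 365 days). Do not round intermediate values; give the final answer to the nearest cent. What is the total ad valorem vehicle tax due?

1 Jan – 19 Jul 2017: 200 days at 3.15% → €93,000 × 3.15% × 200/365 = €1,605.2055
20 Jul – 16 Dec 2017: 150 days at 2.8% → €93,000 × 2.8% × 150/365 = €1,070.1370
17 Dec – 31 Dec 2017: 15 days at 4.15% → €93,000 × 4.15% × 15/365 = €158.6096
Total = €2,833.9521

€2,833.95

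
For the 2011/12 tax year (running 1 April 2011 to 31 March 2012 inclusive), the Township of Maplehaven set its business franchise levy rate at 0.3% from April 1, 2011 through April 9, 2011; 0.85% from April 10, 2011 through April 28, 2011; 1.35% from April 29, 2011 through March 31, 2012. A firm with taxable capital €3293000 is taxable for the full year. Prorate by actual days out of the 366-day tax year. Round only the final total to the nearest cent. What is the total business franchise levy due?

€42750.52

April 1 – April 9, 2011: 9 days at 0.3% → €3293000 × 0.3% × 9/366 = €242.9262
April 10 – April 28, 2011: 19 days at 0.85% → €3293000 × 0.85% × 19/366 = €1453.0587
April 29, 2011 – March 31, 2012: 338 days at 1.35% → €3293000 × 1.35% × 338/366 = €41054.5328
Total = €42750.5178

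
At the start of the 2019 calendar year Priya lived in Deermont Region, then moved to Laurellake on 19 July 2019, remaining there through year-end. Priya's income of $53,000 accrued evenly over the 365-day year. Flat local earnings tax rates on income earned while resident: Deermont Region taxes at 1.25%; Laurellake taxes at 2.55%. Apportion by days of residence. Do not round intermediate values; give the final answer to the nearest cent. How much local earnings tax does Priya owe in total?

$975.85

Deermont Region, 1 January – 18 July 2019: 199 days → $53,000 × 1.25% × 199/365 = $361.1986
Laurellake, 19 July – 31 December 2019: 166 days → $53,000 × 2.55% × 166/365 = $614.6548
Total = $975.8534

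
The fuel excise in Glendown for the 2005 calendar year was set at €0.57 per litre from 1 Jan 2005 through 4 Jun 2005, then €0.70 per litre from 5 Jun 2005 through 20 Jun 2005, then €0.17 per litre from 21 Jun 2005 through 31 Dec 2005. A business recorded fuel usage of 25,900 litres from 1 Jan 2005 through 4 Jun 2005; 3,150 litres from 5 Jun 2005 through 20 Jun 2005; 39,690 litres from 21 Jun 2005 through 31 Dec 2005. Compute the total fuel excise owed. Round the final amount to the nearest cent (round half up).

1 Jan – 4 Jun 2005: 25,900 litres at €0.57/litre → €14763.00
5 Jun – 20 Jun 2005: 3,150 litres at €0.70/litre → €2205.00
21 Jun – 31 Dec 2005: 39,690 litres at €0.17/litre → €6747.30

€23715.30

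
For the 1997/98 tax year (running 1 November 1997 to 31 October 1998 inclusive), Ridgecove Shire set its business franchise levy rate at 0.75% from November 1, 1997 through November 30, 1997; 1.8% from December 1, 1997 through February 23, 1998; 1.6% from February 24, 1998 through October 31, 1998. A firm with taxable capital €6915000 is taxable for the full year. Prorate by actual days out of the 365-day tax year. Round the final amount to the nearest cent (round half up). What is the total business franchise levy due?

€109029.66

November 1 – November 30, 1997: 30 days at 0.75% → €6915000 × 0.75% × 30/365 = €4262.6712
December 1, 1997 – February 23, 1998: 85 days at 1.8% → €6915000 × 1.8% × 85/365 = €28986.1644
February 24 – October 31, 1998: 250 days at 1.6% → €6915000 × 1.6% × 250/365 = €75780.8219
Total = €109029.6575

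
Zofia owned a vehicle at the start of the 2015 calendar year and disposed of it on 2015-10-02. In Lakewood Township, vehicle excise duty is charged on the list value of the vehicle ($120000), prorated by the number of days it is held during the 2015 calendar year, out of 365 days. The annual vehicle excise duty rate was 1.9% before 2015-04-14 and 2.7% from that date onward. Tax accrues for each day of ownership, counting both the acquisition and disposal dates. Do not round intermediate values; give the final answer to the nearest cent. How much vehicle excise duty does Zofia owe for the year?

$2170.19

2015-01-01 to 2015-04-13: 103 days at 1.9% → $120000 × 1.9% × 103/365 = $643.3973
2015-04-14 to 2015-10-02: 172 days at 2.7% → $120000 × 2.7% × 172/365 = $1526.7945
Total = $2170.1918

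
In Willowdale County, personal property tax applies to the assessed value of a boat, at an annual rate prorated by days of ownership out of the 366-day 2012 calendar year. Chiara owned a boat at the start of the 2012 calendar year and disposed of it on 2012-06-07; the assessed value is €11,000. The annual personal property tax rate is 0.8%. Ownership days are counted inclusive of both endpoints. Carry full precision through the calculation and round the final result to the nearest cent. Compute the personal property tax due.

€38.23

Days held (2012-01-01 to 2012-06-07): 159 out of 366
Tax = €11,000 × 0.8% × 159/366 = €38.2295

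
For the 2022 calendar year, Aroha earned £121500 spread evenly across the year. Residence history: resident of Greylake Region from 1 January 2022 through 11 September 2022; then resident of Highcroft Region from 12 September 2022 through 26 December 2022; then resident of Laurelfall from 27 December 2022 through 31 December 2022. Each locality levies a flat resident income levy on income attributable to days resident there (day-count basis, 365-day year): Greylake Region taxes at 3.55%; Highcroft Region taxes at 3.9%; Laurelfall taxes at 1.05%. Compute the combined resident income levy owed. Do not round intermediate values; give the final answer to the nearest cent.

Greylake Region, 1 January – 11 September 2022: 254 days → £121500 × 3.55% × 254/365 = £3001.5493
Highcroft Region, 12 September – 26 December 2022: 106 days → £121500 × 3.9% × 106/365 = £1376.1123
Laurelfall, 27 December – 31 December 2022: 5 days → £121500 × 1.05% × 5/365 = £17.4760
Total = £4395.1377

£4395.14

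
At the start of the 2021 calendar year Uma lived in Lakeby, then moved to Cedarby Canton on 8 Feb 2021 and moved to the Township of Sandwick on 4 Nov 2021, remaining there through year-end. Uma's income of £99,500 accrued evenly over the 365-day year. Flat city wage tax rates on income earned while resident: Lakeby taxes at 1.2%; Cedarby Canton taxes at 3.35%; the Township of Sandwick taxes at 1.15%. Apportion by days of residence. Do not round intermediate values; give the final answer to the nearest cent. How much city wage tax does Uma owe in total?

£2,762.69

Lakeby, 1 Jan – 7 Feb 2021: 38 days → £99,500 × 1.2% × 38/365 = £124.3068
Cedarby Canton, 8 Feb – 3 Nov 2021: 269 days → £99,500 × 3.35% × 269/365 = £2,456.5596
The Township of Sandwick, 4 Nov – 31 Dec 2021: 58 days → £99,500 × 1.15% × 58/365 = £181.8260
Total = £2,762.6925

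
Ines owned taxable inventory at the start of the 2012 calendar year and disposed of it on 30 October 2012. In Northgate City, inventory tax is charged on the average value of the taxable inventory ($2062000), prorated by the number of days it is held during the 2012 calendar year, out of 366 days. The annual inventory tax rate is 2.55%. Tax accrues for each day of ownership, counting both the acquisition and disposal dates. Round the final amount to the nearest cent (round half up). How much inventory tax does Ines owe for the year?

$43673.84

Days held (1 January – 30 October 2012): 304 out of 366
Tax = $2062000 × 2.55% × 304/366 = $43673.8361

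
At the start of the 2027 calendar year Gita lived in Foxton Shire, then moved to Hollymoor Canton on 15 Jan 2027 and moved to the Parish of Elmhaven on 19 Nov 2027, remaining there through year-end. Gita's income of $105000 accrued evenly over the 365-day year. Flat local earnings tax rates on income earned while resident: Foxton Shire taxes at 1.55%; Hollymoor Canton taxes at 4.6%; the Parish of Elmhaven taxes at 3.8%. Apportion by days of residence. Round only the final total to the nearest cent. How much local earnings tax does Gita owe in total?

Foxton Shire, 1 Jan – 14 Jan 2027: 14 days → $105000 × 1.55% × 14/365 = $62.4247
Hollymoor Canton, 15 Jan – 18 Nov 2027: 308 days → $105000 × 4.6% × 308/365 = $4075.7260
The Parish of Elmhaven, 19 Nov – 31 Dec 2027: 43 days → $105000 × 3.8% × 43/365 = $470.0548
Total = $4608.2055

$4608.21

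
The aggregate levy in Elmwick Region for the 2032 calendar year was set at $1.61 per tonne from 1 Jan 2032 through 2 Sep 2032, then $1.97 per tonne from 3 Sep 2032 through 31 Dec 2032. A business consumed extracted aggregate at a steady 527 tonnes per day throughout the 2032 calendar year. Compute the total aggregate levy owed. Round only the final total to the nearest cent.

1 Jan – 2 Sep 2032: 246 days × 527 tonnes/day = 129,642 tonnes at $1.61/tonne → $208,723.62
3 Sep – 31 Dec 2032: 120 days × 527 tonnes/day = 63,240 tonnes at $1.97/tonne → $124,582.80

$333,306.42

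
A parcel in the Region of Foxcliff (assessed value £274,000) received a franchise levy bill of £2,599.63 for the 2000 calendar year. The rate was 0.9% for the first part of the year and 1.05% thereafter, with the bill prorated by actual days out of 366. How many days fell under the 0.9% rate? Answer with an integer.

Let d = days at the first rate; then 366 − d days at the second rate.
£274,000 × [0.9%·d + 1.05%·(366−d)] / 366 = £2,599.63
Solving gives d = 247, so the new rate took effect on 4 Sep 2000.

247 days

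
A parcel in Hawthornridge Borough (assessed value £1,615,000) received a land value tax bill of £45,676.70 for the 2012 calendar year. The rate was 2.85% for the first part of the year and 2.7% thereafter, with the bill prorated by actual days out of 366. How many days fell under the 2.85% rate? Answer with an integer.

Let d = days at the first rate; then 366 − d days at the second rate.
£1,615,000 × [2.85%·d + 2.7%·(366−d)] / 366 = £45,676.70
Solving gives d = 313, so the new rate took effect on November 9, 2012.

313 days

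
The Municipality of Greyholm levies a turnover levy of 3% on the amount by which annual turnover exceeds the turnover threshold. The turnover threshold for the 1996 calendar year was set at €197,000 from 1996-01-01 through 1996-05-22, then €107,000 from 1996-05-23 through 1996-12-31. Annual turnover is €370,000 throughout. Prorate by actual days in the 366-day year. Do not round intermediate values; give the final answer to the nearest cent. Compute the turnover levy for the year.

1996-01-01 to 1996-05-22: 143 days, exemption €197,000 → (€370,000 − €197,000) × 3% × 143/366 = €2,027.7869
1996-05-23 to 1996-12-31: 223 days, exemption €107,000 → (€370,000 − €107,000) × 3% × 223/366 = €4,807.2951
Total = €6,835.0820

€6,835.08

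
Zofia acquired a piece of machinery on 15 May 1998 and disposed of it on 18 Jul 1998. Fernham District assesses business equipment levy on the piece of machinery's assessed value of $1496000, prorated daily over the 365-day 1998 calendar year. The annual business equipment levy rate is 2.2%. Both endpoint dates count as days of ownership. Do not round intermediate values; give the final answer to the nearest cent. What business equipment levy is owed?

Days held (15 May – 18 Jul 1998): 65 out of 365
Tax = $1496000 × 2.2% × 65/365 = $5861.0411

$5861.04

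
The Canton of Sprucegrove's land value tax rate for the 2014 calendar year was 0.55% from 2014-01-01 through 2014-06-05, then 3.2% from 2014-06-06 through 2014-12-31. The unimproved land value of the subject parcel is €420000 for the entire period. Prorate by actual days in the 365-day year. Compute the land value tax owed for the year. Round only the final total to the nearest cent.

2014-01-01 to 2014-06-05: 156 days at 0.55% → €420000 × 0.55% × 156/365 = €987.2877
2014-06-06 to 2014-12-31: 209 days at 3.2% → €420000 × 3.2% × 209/365 = €7695.7808
Total = €8683.0685

€8683.07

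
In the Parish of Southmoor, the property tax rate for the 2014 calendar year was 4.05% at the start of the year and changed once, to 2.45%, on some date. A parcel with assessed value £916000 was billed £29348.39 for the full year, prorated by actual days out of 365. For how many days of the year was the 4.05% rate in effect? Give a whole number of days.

172 days

Let d = days at the first rate; then 365 − d days at the second rate.
£916000 × [4.05%·d + 2.45%·(365−d)] / 365 = £29348.39
Solving gives d = 172, so the new rate took effect on 22 June 2014.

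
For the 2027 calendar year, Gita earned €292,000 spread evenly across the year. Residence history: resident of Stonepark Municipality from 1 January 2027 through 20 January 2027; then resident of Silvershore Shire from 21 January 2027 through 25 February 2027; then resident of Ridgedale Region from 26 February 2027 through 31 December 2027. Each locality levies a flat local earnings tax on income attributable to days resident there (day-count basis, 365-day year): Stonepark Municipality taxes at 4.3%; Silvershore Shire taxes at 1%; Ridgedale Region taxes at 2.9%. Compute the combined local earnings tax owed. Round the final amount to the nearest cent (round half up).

Stonepark Municipality, 1 January – 20 January 2027: 20 days → €292,000 × 4.3% × 20/365 = €688.0000
Silvershore Shire, 21 January – 25 February 2027: 36 days → €292,000 × 1% × 36/365 = €288.0000
Ridgedale Region, 26 February – 31 December 2027: 309 days → €292,000 × 2.9% × 309/365 = €7,168.8000
Total = €8,144.8000

€8,144.80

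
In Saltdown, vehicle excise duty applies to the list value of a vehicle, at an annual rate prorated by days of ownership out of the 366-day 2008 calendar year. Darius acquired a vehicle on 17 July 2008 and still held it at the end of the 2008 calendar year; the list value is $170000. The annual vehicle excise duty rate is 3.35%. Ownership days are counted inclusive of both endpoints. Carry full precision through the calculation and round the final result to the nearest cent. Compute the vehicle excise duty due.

$2614.10

Days held (17 July – 31 December 2008): 168 out of 366
Tax = $170000 × 3.35% × 168/366 = $2614.0984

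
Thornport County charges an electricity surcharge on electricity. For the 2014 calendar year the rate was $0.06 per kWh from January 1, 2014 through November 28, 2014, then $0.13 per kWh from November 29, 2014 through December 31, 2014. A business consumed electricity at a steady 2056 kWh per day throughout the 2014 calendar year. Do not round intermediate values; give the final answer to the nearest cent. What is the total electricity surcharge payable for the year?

January 1 – November 28, 2014: 332 days × 2056 kWh/day = 682,592 kWh at $0.06/kWh → $40,955.52
November 29 – December 31, 2014: 33 days × 2056 kWh/day = 67,848 kWh at $0.13/kWh → $8,820.24

$49,775.76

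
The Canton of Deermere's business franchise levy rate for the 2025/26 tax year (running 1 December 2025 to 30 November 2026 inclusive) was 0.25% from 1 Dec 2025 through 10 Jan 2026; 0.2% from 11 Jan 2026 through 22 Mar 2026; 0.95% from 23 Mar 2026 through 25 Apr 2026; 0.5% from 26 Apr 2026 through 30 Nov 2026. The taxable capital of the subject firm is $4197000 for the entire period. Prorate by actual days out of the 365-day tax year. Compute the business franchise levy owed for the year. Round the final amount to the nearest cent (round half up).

1 Dec 2025 – 10 Jan 2026: 41 days at 0.25% → $4197000 × 0.25% × 41/365 = $1178.6096
11 Jan – 22 Mar 2026: 71 days at 0.2% → $4197000 × 0.2% × 71/365 = $1632.8055
23 Mar – 25 Apr 2026: 34 days at 0.95% → $4197000 × 0.95% × 34/365 = $3714.0575
26 Apr – 30 Nov 2026: 219 days at 0.5% → $4197000 × 0.5% × 219/365 = $12591.0000
Total = $19116.4726

$19116.47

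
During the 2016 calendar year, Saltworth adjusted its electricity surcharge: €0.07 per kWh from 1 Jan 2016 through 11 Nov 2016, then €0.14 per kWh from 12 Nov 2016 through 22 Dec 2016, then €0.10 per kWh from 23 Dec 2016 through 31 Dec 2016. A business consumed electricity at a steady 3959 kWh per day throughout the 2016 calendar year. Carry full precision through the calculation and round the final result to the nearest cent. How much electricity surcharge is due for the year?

1 Jan – 11 Nov 2016: 316 days × 3959 kWh/day = 1,251,044 kWh at €0.07/kWh → €87,573.08
12 Nov – 22 Dec 2016: 41 days × 3959 kWh/day = 162,319 kWh at €0.14/kWh → €22,724.66
23 Dec – 31 Dec 2016: 9 days × 3959 kWh/day = 35,631 kWh at €0.10/kWh → €3,563.10

€113,860.84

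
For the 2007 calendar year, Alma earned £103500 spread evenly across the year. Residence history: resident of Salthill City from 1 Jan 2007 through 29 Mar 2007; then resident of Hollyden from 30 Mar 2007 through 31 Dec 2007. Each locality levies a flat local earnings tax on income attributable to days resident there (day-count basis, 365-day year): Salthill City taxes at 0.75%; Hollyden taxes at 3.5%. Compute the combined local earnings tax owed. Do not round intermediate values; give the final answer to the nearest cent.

Salthill City, 1 Jan – 29 Mar 2007: 88 days → £103500 × 0.75% × 88/365 = £187.1507
Hollyden, 30 Mar – 31 Dec 2007: 277 days → £103500 × 3.5% × 277/365 = £2749.1301
Total = £2936.2808

£2936.28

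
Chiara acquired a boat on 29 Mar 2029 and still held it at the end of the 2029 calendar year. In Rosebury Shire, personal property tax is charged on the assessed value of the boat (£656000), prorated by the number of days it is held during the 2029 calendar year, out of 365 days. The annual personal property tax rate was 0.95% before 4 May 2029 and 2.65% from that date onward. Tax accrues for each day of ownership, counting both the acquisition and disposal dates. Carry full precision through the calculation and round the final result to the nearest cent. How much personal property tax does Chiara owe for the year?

29 Mar – 3 May 2029: 36 days at 0.95% → £656000 × 0.95% × 36/365 = £614.6630
4 May – 31 Dec 2029: 242 days at 2.65% → £656000 × 2.65% × 242/365 = £11525.8301
Total = £12140.4932

£12140.49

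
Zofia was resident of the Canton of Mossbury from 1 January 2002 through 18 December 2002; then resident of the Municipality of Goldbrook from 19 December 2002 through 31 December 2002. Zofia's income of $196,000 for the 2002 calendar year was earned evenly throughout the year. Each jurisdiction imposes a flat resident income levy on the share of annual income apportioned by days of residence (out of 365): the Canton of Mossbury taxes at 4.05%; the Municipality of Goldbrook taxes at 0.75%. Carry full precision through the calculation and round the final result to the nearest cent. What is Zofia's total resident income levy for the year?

$7,707.63

The Canton of Mossbury, 1 January – 18 December 2002: 352 days → $196,000 × 4.05% × 352/365 = $7,655.2767
The Municipality of Goldbrook, 19 December – 31 December 2002: 13 days → $196,000 × 0.75% × 13/365 = $52.3562
Total = $7,707.6329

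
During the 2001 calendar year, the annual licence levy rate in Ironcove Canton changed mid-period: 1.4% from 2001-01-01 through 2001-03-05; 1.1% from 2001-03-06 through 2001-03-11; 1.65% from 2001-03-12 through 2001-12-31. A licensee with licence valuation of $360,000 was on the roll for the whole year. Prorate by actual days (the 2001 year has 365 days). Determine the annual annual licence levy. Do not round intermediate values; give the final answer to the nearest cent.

2001-01-01 to 2001-03-05: 64 days at 1.4% → $360,000 × 1.4% × 64/365 = $883.7260
2001-03-06 to 2001-03-11: 6 days at 1.1% → $360,000 × 1.1% × 6/365 = $65.0959
2001-03-12 to 2001-12-31: 295 days at 1.65% → $360,000 × 1.65% × 295/365 = $4,800.8219
Total = $5,749.6438

$5,749.64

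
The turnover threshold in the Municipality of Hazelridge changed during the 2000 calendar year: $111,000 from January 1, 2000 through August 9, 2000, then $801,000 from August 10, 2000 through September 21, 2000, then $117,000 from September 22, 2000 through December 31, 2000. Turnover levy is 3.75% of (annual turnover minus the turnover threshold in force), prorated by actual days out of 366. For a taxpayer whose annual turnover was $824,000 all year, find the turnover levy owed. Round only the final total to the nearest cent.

$23,635.45

January 1 – August 9, 2000: 222 days, exemption $111,000 → ($824,000 − $111,000) × 3.75% × 222/366 = $16,217.8279
August 10 – September 21, 2000: 43 days, exemption $801,000 → ($824,000 − $801,000) × 3.75% × 43/366 = $101.3320
September 22 – December 31, 2000: 101 days, exemption $117,000 → ($824,000 − $117,000) × 3.75% × 101/366 = $7,316.2910
Total = $23,635.4508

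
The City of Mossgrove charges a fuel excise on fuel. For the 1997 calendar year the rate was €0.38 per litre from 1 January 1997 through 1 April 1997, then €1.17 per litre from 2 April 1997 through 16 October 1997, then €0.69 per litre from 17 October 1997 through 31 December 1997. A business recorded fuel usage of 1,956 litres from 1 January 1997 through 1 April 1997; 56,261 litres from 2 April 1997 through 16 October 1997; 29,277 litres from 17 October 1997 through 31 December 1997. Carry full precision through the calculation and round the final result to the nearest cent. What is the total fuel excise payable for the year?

1 January – 1 April 1997: 1,956 litres at €0.38/litre → €743.28
2 April – 16 October 1997: 56,261 litres at €1.17/litre → €65,825.37
17 October – 31 December 1997: 29,277 litres at €0.69/litre → €20,201.13

€86,769.78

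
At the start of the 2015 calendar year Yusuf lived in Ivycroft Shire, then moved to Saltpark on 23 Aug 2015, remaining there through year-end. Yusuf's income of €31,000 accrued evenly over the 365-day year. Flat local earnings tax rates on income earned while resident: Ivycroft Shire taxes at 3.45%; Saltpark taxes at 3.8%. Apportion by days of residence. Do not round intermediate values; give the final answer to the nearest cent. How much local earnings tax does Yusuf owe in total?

€1,108.44

Ivycroft Shire, 1 Jan – 22 Aug 2015: 234 days → €31,000 × 3.45% × 234/365 = €685.6521
Saltpark, 23 Aug – 31 Dec 2015: 131 days → €31,000 × 3.8% × 131/365 = €422.7890
Total = €1,108.4411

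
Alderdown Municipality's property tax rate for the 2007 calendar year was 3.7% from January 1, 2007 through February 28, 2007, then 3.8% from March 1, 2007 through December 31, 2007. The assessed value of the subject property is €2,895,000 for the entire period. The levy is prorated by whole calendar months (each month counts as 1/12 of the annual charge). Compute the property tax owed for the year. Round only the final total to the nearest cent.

January 1 – February 28, 2007: 2 months at 3.7% → €2,895,000 × 3.7% × 2/12 = €17,852.5000
March 1 – December 31, 2007: 10 months at 3.8% → €2,895,000 × 3.8% × 10/12 = €91,675.0000
Total = €109,527.5000

€109,527.50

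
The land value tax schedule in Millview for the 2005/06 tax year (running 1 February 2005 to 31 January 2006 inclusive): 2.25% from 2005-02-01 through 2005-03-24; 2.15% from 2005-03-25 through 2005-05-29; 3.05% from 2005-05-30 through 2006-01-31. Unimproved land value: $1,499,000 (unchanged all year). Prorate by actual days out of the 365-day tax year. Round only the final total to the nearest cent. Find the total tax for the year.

2005-02-01 to 2005-03-24: 52 days at 2.25% → $1,499,000 × 2.25% × 52/365 = $4,805.0137
2005-03-25 to 2005-05-29: 66 days at 2.15% → $1,499,000 × 2.15% × 66/365 = $5,827.6192
2005-05-30 to 2006-01-31: 247 days at 3.05% → $1,499,000 × 3.05% × 247/365 = $30,938.9493
Total = $41,571.5822

$41,571.58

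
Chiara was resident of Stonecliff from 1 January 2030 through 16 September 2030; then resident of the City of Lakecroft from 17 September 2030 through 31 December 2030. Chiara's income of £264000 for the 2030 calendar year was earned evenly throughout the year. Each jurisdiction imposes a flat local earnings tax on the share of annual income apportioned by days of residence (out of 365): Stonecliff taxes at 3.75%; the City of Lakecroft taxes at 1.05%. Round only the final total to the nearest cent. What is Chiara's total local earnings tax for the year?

£7829.95

Stonecliff, 1 January – 16 September 2030: 259 days → £264000 × 3.75% × 259/365 = £7024.9315
The City of Lakecroft, 17 September – 31 December 2030: 106 days → £264000 × 1.05% × 106/365 = £805.0192
Total = £7829.9507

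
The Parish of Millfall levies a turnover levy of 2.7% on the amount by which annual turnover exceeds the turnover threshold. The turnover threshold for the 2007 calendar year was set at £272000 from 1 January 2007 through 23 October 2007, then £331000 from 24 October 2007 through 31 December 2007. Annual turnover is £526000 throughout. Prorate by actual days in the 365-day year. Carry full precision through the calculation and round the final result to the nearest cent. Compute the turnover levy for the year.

£6556.86

1 January – 23 October 2007: 296 days, exemption £272000 → (£526000 − £272000) × 2.7% × 296/365 = £5561.5562
24 October – 31 December 2007: 69 days, exemption £331000 → (£526000 − £331000) × 2.7% × 69/365 = £995.3014
Total = £6556.8575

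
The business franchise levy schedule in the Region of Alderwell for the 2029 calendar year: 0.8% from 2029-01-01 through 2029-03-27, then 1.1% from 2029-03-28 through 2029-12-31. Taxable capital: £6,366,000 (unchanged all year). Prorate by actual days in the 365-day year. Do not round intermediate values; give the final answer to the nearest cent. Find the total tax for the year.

£65,526.20

2029-01-01 to 2029-03-27: 86 days at 0.8% → £6,366,000 × 0.8% × 86/365 = £11,999.4740
2029-03-28 to 2029-12-31: 279 days at 1.1% → £6,366,000 × 1.1% × 279/365 = £53,526.7233
Total = £65,526.1973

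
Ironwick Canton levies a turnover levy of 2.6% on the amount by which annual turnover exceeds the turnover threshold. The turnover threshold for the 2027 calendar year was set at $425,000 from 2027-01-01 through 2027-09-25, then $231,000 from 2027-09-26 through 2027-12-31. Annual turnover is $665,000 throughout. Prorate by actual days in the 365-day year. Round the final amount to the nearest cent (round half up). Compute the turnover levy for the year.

$7,580.46

2027-01-01 to 2027-09-25: 268 days, exemption $425,000 → ($665,000 − $425,000) × 2.6% × 268/365 = $4,581.6986
2027-09-26 to 2027-12-31: 97 days, exemption $231,000 → ($665,000 − $231,000) × 2.6% × 97/365 = $2,998.7616
Total = $7,580.4603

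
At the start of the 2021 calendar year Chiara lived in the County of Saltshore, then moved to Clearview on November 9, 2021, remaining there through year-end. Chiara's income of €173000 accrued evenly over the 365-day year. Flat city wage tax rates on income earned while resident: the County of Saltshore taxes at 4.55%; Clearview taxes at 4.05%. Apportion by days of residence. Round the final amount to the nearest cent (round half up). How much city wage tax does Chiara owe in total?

€7745.90

The County of Saltshore, January 1 – November 8, 2021: 312 days → €173000 × 4.55% × 312/365 = €6728.5151
Clearview, November 9 – December 31, 2021: 53 days → €173000 × 4.05% × 53/365 = €1017.3822
Total = €7745.8973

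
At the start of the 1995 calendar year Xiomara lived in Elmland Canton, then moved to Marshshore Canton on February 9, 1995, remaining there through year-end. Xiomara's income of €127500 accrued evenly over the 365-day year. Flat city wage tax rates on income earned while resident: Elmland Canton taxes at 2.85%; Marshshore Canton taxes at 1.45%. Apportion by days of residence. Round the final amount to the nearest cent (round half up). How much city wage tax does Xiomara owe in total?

Elmland Canton, January 1 – February 8, 1995: 39 days → €127500 × 2.85% × 39/365 = €388.2637
Marshshore Canton, February 9 – December 31, 1995: 326 days → €127500 × 1.45% × 326/365 = €1651.2123
Total = €2039.4760

€2039.48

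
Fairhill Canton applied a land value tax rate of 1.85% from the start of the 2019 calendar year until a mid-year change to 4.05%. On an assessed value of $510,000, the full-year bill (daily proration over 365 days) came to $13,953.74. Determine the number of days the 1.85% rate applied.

218 days

Let d = days at the first rate; then 365 − d days at the second rate.
$510,000 × [1.85%·d + 4.05%·(365−d)] / 365 = $13,953.74
Solving gives d = 218, so the new rate took effect on 7 August 2019.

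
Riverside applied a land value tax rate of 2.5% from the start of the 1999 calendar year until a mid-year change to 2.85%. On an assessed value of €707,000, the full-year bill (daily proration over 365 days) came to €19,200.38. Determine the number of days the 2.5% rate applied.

Let d = days at the first rate; then 365 − d days at the second rate.
€707,000 × [2.5%·d + 2.85%·(365−d)] / 365 = €19,200.38
Solving gives d = 140, so the new rate took effect on 21 May 1999.

140 days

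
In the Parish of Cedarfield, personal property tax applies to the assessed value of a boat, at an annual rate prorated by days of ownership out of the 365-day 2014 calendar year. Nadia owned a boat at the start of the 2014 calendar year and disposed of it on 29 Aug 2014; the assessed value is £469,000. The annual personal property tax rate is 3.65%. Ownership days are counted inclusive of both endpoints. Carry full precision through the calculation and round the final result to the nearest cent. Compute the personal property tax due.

Days held (1 Jan – 29 Aug 2014): 241 out of 365
Tax = £469,000 × 3.65% × 241/365 = £11,302.9000

£11,302.90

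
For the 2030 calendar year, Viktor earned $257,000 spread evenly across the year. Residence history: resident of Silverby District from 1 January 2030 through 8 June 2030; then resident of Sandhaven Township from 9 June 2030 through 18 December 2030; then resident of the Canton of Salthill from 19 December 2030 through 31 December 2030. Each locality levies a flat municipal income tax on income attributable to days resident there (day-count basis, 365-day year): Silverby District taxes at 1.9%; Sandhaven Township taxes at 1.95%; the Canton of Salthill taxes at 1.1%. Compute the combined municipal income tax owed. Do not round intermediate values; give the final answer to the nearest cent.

Silverby District, 1 January – 8 June 2030: 159 days → $257,000 × 1.9% × 159/365 = $2,127.1151
Sandhaven Township, 9 June – 18 December 2030: 193 days → $257,000 × 1.95% × 193/365 = $2,649.9164
The Canton of Salthill, 19 December – 31 December 2030: 13 days → $257,000 × 1.1% × 13/365 = $100.6877
Total = $4,877.7192

$4,877.72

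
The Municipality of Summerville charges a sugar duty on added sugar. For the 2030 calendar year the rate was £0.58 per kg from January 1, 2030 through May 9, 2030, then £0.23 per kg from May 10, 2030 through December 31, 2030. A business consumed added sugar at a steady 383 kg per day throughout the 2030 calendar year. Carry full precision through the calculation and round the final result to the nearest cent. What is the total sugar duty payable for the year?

January 1 – May 9, 2030: 129 days × 383 kg/day = 49,407 kg at £0.58/kg → £28,656.06
May 10 – December 31, 2030: 236 days × 383 kg/day = 90,388 kg at £0.23/kg → £20,789.24

£49,445.30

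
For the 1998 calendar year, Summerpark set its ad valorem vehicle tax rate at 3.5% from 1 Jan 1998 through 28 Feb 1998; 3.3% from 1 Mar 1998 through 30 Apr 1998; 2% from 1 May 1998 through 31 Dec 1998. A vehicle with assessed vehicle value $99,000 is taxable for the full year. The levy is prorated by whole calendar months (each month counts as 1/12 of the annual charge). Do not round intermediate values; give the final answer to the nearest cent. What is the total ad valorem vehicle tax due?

1 Jan – 28 Feb 1998: 2 months at 3.5% → $99,000 × 3.5% × 2/12 = $577.5000
1 Mar – 30 Apr 1998: 2 months at 3.3% → $99,000 × 3.3% × 2/12 = $544.5000
1 May – 31 Dec 1998: 8 months at 2% → $99,000 × 2% × 8/12 = $1,320.0000
Total = $2,442.0000

$2,442.00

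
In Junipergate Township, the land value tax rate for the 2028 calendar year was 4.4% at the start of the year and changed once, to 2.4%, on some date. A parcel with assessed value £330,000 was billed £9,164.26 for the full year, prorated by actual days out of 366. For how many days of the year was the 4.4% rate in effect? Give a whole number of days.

69 days

Let d = days at the first rate; then 366 − d days at the second rate.
£330,000 × [4.4%·d + 2.4%·(366−d)] / 366 = £9,164.26
Solving gives d = 69, so the new rate took effect on 10 Mar 2028.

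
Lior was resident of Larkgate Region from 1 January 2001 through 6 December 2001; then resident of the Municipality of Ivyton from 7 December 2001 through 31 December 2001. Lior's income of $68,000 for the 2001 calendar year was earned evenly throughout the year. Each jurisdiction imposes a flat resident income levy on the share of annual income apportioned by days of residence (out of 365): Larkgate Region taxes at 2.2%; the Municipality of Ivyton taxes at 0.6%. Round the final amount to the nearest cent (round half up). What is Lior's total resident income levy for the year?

$1,421.48

Larkgate Region, 1 January – 6 December 2001: 340 days → $68,000 × 2.2% × 340/365 = $1,393.5342
The Municipality of Ivyton, 7 December – 31 December 2001: 25 days → $68,000 × 0.6% × 25/365 = $27.9452
Total = $1,421.4795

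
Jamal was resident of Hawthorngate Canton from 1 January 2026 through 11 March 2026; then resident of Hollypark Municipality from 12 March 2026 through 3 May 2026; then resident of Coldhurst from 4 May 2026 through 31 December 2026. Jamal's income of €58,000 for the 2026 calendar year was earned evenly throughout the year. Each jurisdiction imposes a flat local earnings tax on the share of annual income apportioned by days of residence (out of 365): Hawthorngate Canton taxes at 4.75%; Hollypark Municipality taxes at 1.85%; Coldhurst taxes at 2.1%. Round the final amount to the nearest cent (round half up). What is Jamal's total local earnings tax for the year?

Hawthorngate Canton, 1 January – 11 March 2026: 70 days → €58,000 × 4.75% × 70/365 = €528.3562
Hollypark Municipality, 12 March – 3 May 2026: 53 days → €58,000 × 1.85% × 53/365 = €155.8055
Coldhurst, 4 May – 31 December 2026: 242 days → €58,000 × 2.1% × 242/365 = €807.5507
Total = €1,491.7123

€1,491.71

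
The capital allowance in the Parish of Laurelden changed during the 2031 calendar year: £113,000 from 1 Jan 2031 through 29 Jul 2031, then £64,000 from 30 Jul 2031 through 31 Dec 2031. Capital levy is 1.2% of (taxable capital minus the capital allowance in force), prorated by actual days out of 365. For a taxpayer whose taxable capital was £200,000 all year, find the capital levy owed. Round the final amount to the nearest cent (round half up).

£1,293.70

1 Jan – 29 Jul 2031: 210 days, exemption £113,000 → (£200,000 − £113,000) × 1.2% × 210/365 = £600.6575
30 Jul – 31 Dec 2031: 155 days, exemption £64,000 → (£200,000 − £64,000) × 1.2% × 155/365 = £693.0411
Total = £1,293.6986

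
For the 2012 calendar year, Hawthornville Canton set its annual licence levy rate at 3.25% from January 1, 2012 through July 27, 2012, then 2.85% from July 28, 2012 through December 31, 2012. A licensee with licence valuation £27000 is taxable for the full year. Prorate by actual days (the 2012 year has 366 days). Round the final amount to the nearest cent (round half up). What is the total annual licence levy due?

£831.17

January 1 – July 27, 2012: 209 days at 3.25% → £27000 × 3.25% × 209/366 = £501.0861
July 28 – December 31, 2012: 157 days at 2.85% → £27000 × 2.85% × 157/366 = £330.0861
Total = £831.1721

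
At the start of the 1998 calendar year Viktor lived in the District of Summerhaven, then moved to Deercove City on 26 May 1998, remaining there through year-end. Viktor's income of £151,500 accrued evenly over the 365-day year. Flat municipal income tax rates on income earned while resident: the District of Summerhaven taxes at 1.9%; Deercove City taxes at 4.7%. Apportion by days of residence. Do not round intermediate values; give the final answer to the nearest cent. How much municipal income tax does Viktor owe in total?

£5,435.32

The District of Summerhaven, 1 Jan – 25 May 1998: 145 days → £151,500 × 1.9% × 145/365 = £1,143.5137
Deercove City, 26 May – 31 Dec 1998: 220 days → £151,500 × 4.7% × 220/365 = £4,291.8082
Total = £5,435.3219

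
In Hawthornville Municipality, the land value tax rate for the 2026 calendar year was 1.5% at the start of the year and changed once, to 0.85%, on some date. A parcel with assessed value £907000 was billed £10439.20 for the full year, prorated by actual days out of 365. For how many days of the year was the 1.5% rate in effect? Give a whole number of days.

169 days

Let d = days at the first rate; then 365 − d days at the second rate.
£907000 × [1.5%·d + 0.85%·(365−d)] / 365 = £10439.20
Solving gives d = 169, so the new rate took effect on 19 June 2026.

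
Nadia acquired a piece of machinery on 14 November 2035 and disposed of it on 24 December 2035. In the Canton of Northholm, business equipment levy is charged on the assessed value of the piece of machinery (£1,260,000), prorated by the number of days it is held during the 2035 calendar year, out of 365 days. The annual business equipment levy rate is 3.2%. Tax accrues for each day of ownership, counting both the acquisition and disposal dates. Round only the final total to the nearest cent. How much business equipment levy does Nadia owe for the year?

Days held (14 November – 24 December 2035): 41 out of 365
Tax = £1,260,000 × 3.2% × 41/365 = £4,529.0959

£4,529.10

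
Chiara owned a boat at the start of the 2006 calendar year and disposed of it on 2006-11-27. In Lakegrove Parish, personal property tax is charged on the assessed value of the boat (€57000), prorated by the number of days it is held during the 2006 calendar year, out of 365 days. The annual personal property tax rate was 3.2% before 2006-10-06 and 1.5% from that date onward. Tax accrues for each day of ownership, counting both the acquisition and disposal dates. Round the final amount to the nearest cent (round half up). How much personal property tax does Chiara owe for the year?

€1513.39

2006-01-01 to 2006-10-05: 278 days at 3.2% → €57000 × 3.2% × 278/365 = €1389.2384
2006-10-06 to 2006-11-27: 53 days at 1.5% → €57000 × 1.5% × 53/365 = €124.1507
Total = €1513.3890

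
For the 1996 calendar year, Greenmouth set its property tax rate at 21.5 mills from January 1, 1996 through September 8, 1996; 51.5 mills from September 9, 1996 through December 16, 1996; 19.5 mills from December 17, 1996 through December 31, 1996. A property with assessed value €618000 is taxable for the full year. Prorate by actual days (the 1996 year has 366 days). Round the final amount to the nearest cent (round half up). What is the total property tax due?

January 1 – September 8, 1996: 252 days at 21.5 mills → €618000 × 2.15% × 252/366 = €9148.4262
September 9 – December 16, 1996: 99 days at 51.5 mills → €618000 × 5.15% × 99/366 = €8608.9426
December 17 – December 31, 1996: 15 days at 19.5 mills → €618000 × 1.95% × 15/366 = €493.8934
Total = €18251.2623

€18251.26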